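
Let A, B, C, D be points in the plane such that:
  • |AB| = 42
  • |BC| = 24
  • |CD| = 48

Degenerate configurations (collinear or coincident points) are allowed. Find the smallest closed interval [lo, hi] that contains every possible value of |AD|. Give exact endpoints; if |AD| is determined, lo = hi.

|AD| ∈ [0, 114]  (≈ [0.0000, 114.0000])

|AB| ∈ {42}
|BC| ∈ {24}
|CD| ∈ {48}
|AC| ∈ [18, 66]
|BD| ∈ [24, 72]
|AD| ∈ [0, 114]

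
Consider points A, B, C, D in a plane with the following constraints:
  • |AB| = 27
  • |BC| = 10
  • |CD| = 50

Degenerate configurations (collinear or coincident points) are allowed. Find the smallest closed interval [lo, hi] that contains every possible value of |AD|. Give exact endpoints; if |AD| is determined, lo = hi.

|AD| ∈ [13, 87]  (≈ [13.0000, 87.0000])

|AB| ∈ {27}
|BC| ∈ {10}
|CD| ∈ {50}
|AC| ∈ [17, 37]
|BD| ∈ [40, 60]
|AD| ∈ [13, 87]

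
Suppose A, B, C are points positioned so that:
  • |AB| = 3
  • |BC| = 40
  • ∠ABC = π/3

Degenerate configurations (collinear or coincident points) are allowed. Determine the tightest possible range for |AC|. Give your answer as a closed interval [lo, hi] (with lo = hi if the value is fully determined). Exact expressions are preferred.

|AB| ∈ {3}
|BC| ∈ {40}
|AC| ∈ {√(1489)}

|AC| = √(1489)  (≈ 38.5876)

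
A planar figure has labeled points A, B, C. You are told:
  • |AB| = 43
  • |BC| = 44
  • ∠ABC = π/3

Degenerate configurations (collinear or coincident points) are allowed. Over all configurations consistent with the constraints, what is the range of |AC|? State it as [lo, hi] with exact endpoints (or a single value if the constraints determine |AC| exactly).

|AB| ∈ {43}
|BC| ∈ {44}
|AC| ∈ {√(1893)}

|AC| = √(1893)  (≈ 43.5086)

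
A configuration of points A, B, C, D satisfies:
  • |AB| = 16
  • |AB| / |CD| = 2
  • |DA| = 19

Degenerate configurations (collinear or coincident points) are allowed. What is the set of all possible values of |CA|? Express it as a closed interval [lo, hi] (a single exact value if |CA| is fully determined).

|AB| ∈ {16}
|AD| ∈ {19}
|CD| ∈ {8}
|BD| ∈ [3, 35]
|AC| ∈ [11, 27]
|BC| ∈ [0, 43]

|CA| ∈ [11, 27]  (≈ [11.0000, 27.0000])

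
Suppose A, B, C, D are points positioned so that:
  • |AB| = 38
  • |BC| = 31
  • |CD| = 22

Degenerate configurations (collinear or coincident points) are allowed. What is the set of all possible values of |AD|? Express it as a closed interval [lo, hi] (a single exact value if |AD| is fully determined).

|AD| ∈ [0, 91]  (≈ [0.0000, 91.0000])

|AB| ∈ {38}
|BC| ∈ {31}
|CD| ∈ {22}
|AC| ∈ [7, 69]
|BD| ∈ [9, 53]
|AD| ∈ [0, 91]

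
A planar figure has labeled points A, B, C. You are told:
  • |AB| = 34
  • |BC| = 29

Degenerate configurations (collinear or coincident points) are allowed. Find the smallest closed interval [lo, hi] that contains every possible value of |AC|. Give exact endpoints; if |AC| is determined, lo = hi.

|AB| ∈ {34}
|BC| ∈ {29}
|AC| ∈ [5, 63]

|AC| ∈ [5, 63]  (≈ [5.0000, 63.0000])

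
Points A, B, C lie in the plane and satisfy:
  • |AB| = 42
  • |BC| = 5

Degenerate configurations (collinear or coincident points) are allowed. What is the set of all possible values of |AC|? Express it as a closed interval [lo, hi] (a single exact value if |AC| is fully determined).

|AB| ∈ {42}
|BC| ∈ {5}
|AC| ∈ [37, 47]

|AC| ∈ [37, 47]  (≈ [37.0000, 47.0000])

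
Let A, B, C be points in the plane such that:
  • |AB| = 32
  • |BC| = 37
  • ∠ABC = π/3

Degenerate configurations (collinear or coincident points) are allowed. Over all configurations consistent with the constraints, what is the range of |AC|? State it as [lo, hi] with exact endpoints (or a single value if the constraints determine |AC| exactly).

|AC| = √(1209)  (≈ 34.7707)

|AB| ∈ {32}
|BC| ∈ {37}
|AC| ∈ {√(1209)}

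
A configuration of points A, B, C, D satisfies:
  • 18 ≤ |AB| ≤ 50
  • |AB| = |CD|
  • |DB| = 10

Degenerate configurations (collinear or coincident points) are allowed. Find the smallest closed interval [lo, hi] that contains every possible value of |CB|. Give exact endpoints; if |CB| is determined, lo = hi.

|AB| ∈ [18, 50]
|BD| ∈ {10}
|CD| ∈ [18, 50]
|AD| ∈ [8, 60]
|BC| ∈ [8, 60]
|AC| ∈ [0, 110]

|CB| ∈ [8, 60]  (≈ [8.0000, 60.0000])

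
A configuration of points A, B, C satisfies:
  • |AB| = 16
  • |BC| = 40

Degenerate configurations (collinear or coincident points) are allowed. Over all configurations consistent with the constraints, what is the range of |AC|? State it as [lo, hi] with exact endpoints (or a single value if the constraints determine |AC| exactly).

|AC| ∈ [24, 56]  (≈ [24.0000, 56.0000])

|AB| ∈ {16}
|BC| ∈ {40}
|AC| ∈ [24, 56]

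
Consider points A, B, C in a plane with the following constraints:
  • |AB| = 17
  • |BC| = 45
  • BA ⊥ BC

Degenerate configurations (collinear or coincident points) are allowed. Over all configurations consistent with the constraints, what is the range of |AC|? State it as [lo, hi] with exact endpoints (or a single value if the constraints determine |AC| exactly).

|AC| = √(2314)  (≈ 48.1041)

|AB| ∈ {17}
|BC| ∈ {45}
|AC| ∈ {√(2314)}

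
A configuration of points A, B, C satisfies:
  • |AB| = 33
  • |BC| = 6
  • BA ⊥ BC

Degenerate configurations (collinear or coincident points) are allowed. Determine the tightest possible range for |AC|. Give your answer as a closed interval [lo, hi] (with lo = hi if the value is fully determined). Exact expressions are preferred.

|AC| = 15·√(5)  (≈ 33.5410)

|AB| ∈ {33}
|BC| ∈ {6}
|AC| ∈ {15·√(5)}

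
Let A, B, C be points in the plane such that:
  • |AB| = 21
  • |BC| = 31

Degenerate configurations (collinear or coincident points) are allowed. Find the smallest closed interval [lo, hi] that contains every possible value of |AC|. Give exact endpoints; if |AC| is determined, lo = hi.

|AC| ∈ [10, 52]  (≈ [10.0000, 52.0000])

|AB| ∈ {21}
|BC| ∈ {31}
|AC| ∈ [10, 52]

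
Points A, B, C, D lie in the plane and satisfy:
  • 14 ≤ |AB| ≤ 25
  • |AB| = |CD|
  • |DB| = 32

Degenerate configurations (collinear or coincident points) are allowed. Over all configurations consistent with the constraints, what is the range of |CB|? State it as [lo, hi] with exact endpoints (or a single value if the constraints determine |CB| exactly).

|CB| ∈ [7, 57]  (≈ [7.0000, 57.0000])

|AB| ∈ [14, 25]
|BD| ∈ {32}
|CD| ∈ [14, 25]
|AD| ∈ [7, 57]
|BC| ∈ [7, 57]
|AC| ∈ [0, 82]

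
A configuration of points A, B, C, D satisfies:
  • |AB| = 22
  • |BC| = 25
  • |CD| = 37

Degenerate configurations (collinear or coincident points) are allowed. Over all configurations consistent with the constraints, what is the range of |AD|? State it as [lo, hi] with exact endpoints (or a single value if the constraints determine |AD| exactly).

|AD| ∈ [0, 84]  (≈ [0.0000, 84.0000])

|AB| ∈ {22}
|BC| ∈ {25}
|CD| ∈ {37}
|AC| ∈ [3, 47]
|BD| ∈ [12, 62]
|AD| ∈ [0, 84]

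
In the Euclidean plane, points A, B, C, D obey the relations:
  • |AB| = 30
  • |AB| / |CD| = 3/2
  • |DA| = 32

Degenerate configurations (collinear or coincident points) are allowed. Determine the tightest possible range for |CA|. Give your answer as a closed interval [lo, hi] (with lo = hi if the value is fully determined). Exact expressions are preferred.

|CA| ∈ [12, 52]  (≈ [12.0000, 52.0000])

|AB| ∈ {30}
|AD| ∈ {32}
|CD| ∈ {20}
|BD| ∈ [2, 62]
|AC| ∈ [12, 52]
|BC| ∈ [0, 82]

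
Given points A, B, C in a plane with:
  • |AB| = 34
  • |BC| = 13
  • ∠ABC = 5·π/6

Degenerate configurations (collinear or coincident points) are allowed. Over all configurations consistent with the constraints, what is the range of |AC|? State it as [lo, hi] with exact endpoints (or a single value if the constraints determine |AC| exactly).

|AC| = √(442·√(3) + 1325)  (≈ 45.7227)

|AB| ∈ {34}
|BC| ∈ {13}
|AC| ∈ {√(442·√(3) + 1325)}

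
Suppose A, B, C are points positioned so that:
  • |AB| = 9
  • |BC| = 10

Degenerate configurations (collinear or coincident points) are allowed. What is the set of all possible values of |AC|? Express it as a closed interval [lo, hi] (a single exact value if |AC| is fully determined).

|AB| ∈ {9}
|BC| ∈ {10}
|AC| ∈ [1, 19]

|AC| ∈ [1, 19]  (≈ [1.0000, 19.0000])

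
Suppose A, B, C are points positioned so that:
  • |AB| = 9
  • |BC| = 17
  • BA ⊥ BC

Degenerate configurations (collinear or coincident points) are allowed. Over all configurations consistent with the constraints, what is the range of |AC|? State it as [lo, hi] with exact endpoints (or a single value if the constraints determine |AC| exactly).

|AC| = √(370)  (≈ 19.2354)

|AB| ∈ {9}
|BC| ∈ {17}
|AC| ∈ {√(370)}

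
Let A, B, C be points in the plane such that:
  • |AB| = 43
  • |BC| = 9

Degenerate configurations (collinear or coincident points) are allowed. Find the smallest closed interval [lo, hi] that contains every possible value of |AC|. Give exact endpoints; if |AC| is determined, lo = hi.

|AC| ∈ [34, 52]  (≈ [34.0000, 52.0000])

|AB| ∈ {43}
|BC| ∈ {9}
|AC| ∈ [34, 52]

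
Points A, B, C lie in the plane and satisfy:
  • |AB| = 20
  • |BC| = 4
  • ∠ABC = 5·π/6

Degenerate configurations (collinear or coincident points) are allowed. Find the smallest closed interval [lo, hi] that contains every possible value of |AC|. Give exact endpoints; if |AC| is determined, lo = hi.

|AB| ∈ {20}
|BC| ∈ {4}
|AC| ∈ {4·√(5·√(3) + 26)}

|AC| = 4·√(5·√(3) + 26)  (≈ 23.5492)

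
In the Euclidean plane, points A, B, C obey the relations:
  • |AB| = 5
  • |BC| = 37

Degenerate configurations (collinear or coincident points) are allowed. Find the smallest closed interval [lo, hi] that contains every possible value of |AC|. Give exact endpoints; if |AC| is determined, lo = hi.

|AC| ∈ [32, 42]  (≈ [32.0000, 42.0000])

|AB| ∈ {5}
|BC| ∈ {37}
|AC| ∈ [32, 42]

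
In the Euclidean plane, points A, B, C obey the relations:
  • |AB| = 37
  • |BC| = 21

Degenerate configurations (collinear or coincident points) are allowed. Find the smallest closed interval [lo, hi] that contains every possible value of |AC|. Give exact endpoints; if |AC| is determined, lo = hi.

|AB| ∈ {37}
|BC| ∈ {21}
|AC| ∈ [16, 58]

|AC| ∈ [16, 58]  (≈ [16.0000, 58.0000])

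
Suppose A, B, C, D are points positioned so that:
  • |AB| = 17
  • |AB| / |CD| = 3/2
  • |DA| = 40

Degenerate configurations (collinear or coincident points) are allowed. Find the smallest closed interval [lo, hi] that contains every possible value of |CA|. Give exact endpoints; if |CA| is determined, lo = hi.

|CA| ∈ [86/3, 154/3]  (≈ [28.6667, 51.3333])

|AB| ∈ {17}
|AD| ∈ {40}
|CD| ∈ {34/3}
|BD| ∈ [23, 57]
|AC| ∈ [86/3, 154/3]
|BC| ∈ [35/3, 205/3]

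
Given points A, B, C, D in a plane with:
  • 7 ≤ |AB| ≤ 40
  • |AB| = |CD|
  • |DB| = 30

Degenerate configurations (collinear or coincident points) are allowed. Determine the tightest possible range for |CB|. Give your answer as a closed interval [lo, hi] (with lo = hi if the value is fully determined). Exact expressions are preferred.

|AB| ∈ [7, 40]
|BD| ∈ {30}
|CD| ∈ [7, 40]
|AD| ∈ [0, 70]
|BC| ∈ [0, 70]
|AC| ∈ [0, 110]

|CB| ∈ [0, 70]  (≈ [0.0000, 70.0000])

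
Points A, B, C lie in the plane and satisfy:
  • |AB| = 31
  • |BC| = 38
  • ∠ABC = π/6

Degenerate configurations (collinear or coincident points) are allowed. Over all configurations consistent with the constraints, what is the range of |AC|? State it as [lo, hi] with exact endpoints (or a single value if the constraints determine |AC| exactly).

|AB| ∈ {31}
|BC| ∈ {38}
|AC| ∈ {√(2405 - 1178·√(3))}

|AC| = √(2405 - 1178·√(3))  (≈ 19.0957)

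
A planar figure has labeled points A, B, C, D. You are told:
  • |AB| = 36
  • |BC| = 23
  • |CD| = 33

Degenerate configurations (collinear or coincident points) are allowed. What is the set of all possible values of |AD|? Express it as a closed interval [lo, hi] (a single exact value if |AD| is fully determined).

|AD| ∈ [0, 92]  (≈ [0.0000, 92.0000])

|AB| ∈ {36}
|BC| ∈ {23}
|CD| ∈ {33}
|AC| ∈ [13, 59]
|BD| ∈ [10, 56]
|AD| ∈ [0, 92]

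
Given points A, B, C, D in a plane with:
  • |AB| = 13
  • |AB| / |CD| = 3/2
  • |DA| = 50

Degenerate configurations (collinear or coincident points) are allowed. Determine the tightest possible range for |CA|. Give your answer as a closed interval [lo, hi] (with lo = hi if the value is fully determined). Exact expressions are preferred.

|AB| ∈ {13}
|AD| ∈ {50}
|CD| ∈ {26/3}
|BD| ∈ [37, 63]
|AC| ∈ [124/3, 176/3]
|BC| ∈ [85/3, 215/3]

|CA| ∈ [124/3, 176/3]  (≈ [41.3333, 58.6667])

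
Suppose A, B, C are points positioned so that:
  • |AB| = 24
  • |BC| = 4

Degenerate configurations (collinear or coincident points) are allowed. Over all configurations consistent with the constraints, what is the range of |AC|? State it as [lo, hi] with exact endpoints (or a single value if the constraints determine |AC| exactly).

|AC| ∈ [20, 28]  (≈ [20.0000, 28.0000])

|AB| ∈ {24}
|BC| ∈ {4}
|AC| ∈ [20, 28]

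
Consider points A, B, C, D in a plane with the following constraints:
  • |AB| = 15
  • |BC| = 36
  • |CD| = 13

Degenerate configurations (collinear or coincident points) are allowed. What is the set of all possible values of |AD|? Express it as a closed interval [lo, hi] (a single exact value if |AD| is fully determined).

|AD| ∈ [8, 64]  (≈ [8.0000, 64.0000])

|AB| ∈ {15}
|BC| ∈ {36}
|CD| ∈ {13}
|AC| ∈ [21, 51]
|BD| ∈ [23, 49]
|AD| ∈ [8, 64]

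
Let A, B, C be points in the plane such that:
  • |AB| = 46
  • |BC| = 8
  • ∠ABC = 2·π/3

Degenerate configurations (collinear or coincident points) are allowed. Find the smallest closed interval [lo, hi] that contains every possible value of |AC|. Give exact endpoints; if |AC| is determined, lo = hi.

|AB| ∈ {46}
|BC| ∈ {8}
|AC| ∈ {14·√(13)}

|AC| = 14·√(13)  (≈ 50.4777)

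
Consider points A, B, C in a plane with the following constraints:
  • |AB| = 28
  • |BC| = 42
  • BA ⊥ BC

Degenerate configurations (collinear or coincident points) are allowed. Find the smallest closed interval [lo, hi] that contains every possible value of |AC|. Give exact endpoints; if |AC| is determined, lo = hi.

|AB| ∈ {28}
|BC| ∈ {42}
|AC| ∈ {14·√(13)}

|AC| = 14·√(13)  (≈ 50.4777)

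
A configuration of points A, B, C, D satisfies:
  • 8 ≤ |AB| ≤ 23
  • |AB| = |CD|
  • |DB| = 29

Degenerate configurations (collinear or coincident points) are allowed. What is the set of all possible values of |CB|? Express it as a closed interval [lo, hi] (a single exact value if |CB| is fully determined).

|CB| ∈ [6, 52]  (≈ [6.0000, 52.0000])

|AB| ∈ [8, 23]
|BD| ∈ {29}
|CD| ∈ [8, 23]
|AD| ∈ [6, 52]
|BC| ∈ [6, 52]
|AC| ∈ [0, 75]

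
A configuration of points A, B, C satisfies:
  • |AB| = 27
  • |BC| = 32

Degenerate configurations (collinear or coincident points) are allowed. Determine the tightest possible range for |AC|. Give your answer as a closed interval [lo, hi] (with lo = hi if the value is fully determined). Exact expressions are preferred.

|AC| ∈ [5, 59]  (≈ [5.0000, 59.0000])

|AB| ∈ {27}
|BC| ∈ {32}
|AC| ∈ [5, 59]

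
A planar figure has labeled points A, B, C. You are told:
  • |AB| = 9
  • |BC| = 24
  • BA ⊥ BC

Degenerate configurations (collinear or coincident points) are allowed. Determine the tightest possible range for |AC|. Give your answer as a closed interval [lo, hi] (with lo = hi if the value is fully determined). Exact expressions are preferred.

|AC| = 3·√(73)  (≈ 25.6320)

|AB| ∈ {9}
|BC| ∈ {24}
|AC| ∈ {3·√(73)}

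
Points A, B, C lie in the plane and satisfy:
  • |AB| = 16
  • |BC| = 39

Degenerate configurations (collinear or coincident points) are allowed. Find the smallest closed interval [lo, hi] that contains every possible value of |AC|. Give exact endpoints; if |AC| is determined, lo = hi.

|AB| ∈ {16}
|BC| ∈ {39}
|AC| ∈ [23, 55]

|AC| ∈ [23, 55]  (≈ [23.0000, 55.0000])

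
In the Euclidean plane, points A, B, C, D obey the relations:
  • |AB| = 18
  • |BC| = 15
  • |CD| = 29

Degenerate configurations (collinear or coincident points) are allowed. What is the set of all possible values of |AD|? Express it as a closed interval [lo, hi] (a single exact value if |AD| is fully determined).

|AB| ∈ {18}
|BC| ∈ {15}
|CD| ∈ {29}
|AC| ∈ [3, 33]
|BD| ∈ [14, 44]
|AD| ∈ [0, 62]

|AD| ∈ [0, 62]  (≈ [0.0000, 62.0000])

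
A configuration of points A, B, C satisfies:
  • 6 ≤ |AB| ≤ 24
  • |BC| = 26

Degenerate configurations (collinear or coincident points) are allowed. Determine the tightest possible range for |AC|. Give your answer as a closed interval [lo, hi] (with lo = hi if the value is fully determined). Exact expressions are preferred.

|AB| ∈ [6, 24]
|BC| ∈ {26}
|AC| ∈ [2, 50]

|AC| ∈ [2, 50]  (≈ [2.0000, 50.0000])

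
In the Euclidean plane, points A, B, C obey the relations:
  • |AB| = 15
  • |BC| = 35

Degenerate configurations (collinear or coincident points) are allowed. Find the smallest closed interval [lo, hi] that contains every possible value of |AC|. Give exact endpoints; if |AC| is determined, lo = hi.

|AB| ∈ {15}
|BC| ∈ {35}
|AC| ∈ [20, 50]

|AC| ∈ [20, 50]  (≈ [20.0000, 50.0000])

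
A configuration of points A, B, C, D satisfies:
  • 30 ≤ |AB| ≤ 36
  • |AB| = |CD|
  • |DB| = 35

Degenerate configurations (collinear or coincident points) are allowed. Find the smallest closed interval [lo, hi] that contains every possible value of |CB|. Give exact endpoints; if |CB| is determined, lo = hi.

|CB| ∈ [0, 71]  (≈ [0.0000, 71.0000])

|AB| ∈ [30, 36]
|BD| ∈ {35}
|CD| ∈ [30, 36]
|AD| ∈ [0, 71]
|BC| ∈ [0, 71]
|AC| ∈ [0, 107]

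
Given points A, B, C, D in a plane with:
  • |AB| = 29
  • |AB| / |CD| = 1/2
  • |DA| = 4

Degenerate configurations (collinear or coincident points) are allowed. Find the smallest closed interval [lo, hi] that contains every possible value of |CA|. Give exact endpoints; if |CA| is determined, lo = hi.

|CA| ∈ [54, 62]  (≈ [54.0000, 62.0000])

|AB| ∈ {29}
|AD| ∈ {4}
|CD| ∈ {58}
|BD| ∈ [25, 33]
|AC| ∈ [54, 62]
|BC| ∈ [25, 91]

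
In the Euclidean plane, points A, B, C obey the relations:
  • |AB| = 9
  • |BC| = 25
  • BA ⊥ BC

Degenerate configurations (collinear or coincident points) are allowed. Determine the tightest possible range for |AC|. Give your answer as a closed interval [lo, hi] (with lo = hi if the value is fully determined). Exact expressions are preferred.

|AC| = √(706)  (≈ 26.5707)

|AB| ∈ {9}
|BC| ∈ {25}
|AC| ∈ {√(706)}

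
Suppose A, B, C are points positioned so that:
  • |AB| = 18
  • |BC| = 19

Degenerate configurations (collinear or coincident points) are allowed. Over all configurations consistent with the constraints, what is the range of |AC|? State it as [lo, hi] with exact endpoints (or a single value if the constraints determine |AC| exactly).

|AC| ∈ [1, 37]  (≈ [1.0000, 37.0000])

|AB| ∈ {18}
|BC| ∈ {19}
|AC| ∈ [1, 37]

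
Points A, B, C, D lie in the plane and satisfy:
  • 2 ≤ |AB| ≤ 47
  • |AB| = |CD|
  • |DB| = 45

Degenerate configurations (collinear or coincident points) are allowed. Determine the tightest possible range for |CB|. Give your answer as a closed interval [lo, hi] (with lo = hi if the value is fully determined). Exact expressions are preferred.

|CB| ∈ [0, 92]  (≈ [0.0000, 92.0000])

|AB| ∈ [2, 47]
|BD| ∈ {45}
|CD| ∈ [2, 47]
|AD| ∈ [0, 92]
|BC| ∈ [0, 92]
|AC| ∈ [0, 139]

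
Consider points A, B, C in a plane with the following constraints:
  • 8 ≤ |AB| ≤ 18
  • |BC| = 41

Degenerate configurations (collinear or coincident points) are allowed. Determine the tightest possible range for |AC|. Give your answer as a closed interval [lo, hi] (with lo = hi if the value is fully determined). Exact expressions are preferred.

|AB| ∈ [8, 18]
|BC| ∈ {41}
|AC| ∈ [23, 59]

|AC| ∈ [23, 59]  (≈ [23.0000, 59.0000])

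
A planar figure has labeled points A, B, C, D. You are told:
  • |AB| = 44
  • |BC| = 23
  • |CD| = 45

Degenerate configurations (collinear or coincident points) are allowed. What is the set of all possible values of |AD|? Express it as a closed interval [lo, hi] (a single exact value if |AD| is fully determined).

|AB| ∈ {44}
|BC| ∈ {23}
|CD| ∈ {45}
|AC| ∈ [21, 67]
|BD| ∈ [22, 68]
|AD| ∈ [0, 112]

|AD| ∈ [0, 112]  (≈ [0.0000, 112.0000])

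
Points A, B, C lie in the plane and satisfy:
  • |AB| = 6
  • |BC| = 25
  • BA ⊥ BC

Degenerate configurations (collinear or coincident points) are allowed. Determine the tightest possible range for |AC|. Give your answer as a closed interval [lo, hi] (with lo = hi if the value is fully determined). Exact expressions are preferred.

|AC| = √(661)  (≈ 25.7099)

|AB| ∈ {6}
|BC| ∈ {25}
|AC| ∈ {√(661)}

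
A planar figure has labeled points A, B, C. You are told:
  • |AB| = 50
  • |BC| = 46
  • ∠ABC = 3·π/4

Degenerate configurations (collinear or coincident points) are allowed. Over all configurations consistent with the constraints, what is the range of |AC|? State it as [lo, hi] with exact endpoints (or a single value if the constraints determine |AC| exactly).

|AC| = 2·√(575·√(2) + 1154)  (≈ 88.7056)

|AB| ∈ {50}
|BC| ∈ {46}
|AC| ∈ {2·√(575·√(2) + 1154)}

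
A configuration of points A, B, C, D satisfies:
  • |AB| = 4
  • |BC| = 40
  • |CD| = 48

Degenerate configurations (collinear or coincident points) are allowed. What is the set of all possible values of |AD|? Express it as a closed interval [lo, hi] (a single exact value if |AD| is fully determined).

|AD| ∈ [4, 92]  (≈ [4.0000, 92.0000])

|AB| ∈ {4}
|BC| ∈ {40}
|CD| ∈ {48}
|AC| ∈ [36, 44]
|BD| ∈ [8, 88]
|AD| ∈ [4, 92]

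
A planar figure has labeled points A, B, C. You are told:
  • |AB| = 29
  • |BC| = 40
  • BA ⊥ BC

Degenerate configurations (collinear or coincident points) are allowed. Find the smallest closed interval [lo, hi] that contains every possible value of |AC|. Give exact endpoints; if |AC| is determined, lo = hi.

|AB| ∈ {29}
|BC| ∈ {40}
|AC| ∈ {√(2441)}

|AC| = √(2441)  (≈ 49.4065)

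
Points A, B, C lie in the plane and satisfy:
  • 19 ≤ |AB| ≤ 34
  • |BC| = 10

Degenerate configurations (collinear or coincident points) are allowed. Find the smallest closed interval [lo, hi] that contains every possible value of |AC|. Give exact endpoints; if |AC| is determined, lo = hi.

|AC| ∈ [9, 44]  (≈ [9.0000, 44.0000])

|AB| ∈ [19, 34]
|BC| ∈ {10}
|AC| ∈ [9, 44]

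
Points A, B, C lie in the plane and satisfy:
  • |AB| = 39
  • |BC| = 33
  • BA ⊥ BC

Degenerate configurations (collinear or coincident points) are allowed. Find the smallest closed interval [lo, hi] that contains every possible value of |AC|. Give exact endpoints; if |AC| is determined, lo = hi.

|AB| ∈ {39}
|BC| ∈ {33}
|AC| ∈ {3·√(290)}

|AC| = 3·√(290)  (≈ 51.0882)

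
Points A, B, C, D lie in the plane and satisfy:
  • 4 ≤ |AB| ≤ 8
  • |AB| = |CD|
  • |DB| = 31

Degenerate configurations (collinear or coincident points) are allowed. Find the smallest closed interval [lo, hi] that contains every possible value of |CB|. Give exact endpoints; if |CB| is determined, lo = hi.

|AB| ∈ [4, 8]
|BD| ∈ {31}
|CD| ∈ [4, 8]
|AD| ∈ [23, 39]
|BC| ∈ [23, 39]
|AC| ∈ [15, 47]

|CB| ∈ [23, 39]  (≈ [23.0000, 39.0000])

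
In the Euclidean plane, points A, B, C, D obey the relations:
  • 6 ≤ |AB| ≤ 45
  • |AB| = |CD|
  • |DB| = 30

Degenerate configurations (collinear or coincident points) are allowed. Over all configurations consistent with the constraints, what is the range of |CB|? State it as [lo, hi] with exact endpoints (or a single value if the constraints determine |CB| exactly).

|CB| ∈ [0, 75]  (≈ [0.0000, 75.0000])

|AB| ∈ [6, 45]
|BD| ∈ {30}
|CD| ∈ [6, 45]
|AD| ∈ [0, 75]
|BC| ∈ [0, 75]
|AC| ∈ [0, 120]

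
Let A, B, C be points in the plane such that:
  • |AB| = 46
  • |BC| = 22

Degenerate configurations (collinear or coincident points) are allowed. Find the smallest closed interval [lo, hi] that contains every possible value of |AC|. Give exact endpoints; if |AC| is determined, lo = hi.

|AC| ∈ [24, 68]  (≈ [24.0000, 68.0000])

|AB| ∈ {46}
|BC| ∈ {22}
|AC| ∈ [24, 68]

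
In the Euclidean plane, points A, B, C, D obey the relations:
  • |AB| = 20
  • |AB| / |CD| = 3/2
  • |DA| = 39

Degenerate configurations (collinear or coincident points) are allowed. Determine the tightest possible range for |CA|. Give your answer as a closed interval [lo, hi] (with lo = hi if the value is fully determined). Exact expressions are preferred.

|CA| ∈ [77/3, 157/3]  (≈ [25.6667, 52.3333])

|AB| ∈ {20}
|AD| ∈ {39}
|CD| ∈ {40/3}
|BD| ∈ [19, 59]
|AC| ∈ [77/3, 157/3]
|BC| ∈ [17/3, 217/3]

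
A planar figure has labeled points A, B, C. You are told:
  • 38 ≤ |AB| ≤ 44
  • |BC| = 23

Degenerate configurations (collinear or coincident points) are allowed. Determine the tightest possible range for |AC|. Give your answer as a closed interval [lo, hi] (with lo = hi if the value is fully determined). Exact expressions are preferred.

|AB| ∈ [38, 44]
|BC| ∈ {23}
|AC| ∈ [15, 67]

|AC| ∈ [15, 67]  (≈ [15.0000, 67.0000])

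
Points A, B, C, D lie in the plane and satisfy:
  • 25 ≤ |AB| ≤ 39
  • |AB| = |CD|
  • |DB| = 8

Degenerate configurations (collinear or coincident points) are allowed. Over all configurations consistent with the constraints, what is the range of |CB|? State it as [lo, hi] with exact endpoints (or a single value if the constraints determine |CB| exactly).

|CB| ∈ [17, 47]  (≈ [17.0000, 47.0000])

|AB| ∈ [25, 39]
|BD| ∈ {8}
|CD| ∈ [25, 39]
|AD| ∈ [17, 47]
|BC| ∈ [17, 47]
|AC| ∈ [0, 86]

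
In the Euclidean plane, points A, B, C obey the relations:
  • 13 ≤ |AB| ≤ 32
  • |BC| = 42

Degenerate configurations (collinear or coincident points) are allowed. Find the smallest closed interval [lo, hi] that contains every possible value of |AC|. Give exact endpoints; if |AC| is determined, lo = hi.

|AC| ∈ [10, 74]  (≈ [10.0000, 74.0000])

|AB| ∈ [13, 32]
|BC| ∈ {42}
|AC| ∈ [10, 74]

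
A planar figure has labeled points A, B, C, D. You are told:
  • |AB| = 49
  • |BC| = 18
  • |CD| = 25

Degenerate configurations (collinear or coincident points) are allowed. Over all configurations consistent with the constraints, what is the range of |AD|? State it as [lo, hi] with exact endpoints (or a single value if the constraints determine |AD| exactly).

|AB| ∈ {49}
|BC| ∈ {18}
|CD| ∈ {25}
|AC| ∈ [31, 67]
|BD| ∈ [7, 43]
|AD| ∈ [6, 92]

|AD| ∈ [6, 92]  (≈ [6.0000, 92.0000])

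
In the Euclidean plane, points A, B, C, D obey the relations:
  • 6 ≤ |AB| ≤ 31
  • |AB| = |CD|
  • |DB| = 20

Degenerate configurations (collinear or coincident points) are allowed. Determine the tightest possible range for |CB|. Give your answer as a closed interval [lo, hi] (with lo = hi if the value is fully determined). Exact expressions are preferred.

|CB| ∈ [0, 51]  (≈ [0.0000, 51.0000])

|AB| ∈ [6, 31]
|BD| ∈ {20}
|CD| ∈ [6, 31]
|AD| ∈ [0, 51]
|BC| ∈ [0, 51]
|AC| ∈ [0, 82]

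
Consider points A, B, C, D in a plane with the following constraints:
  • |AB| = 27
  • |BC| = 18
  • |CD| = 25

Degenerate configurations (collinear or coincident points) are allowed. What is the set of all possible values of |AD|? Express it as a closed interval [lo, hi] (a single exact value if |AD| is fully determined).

|AB| ∈ {27}
|BC| ∈ {18}
|CD| ∈ {25}
|AC| ∈ [9, 45]
|BD| ∈ [7, 43]
|AD| ∈ [0, 70]

|AD| ∈ [0, 70]  (≈ [0.0000, 70.0000])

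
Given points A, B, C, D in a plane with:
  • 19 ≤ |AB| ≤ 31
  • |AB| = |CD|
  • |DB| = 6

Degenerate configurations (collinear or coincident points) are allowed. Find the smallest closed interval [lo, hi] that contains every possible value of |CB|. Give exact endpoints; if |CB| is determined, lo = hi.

|CB| ∈ [13, 37]  (≈ [13.0000, 37.0000])

|AB| ∈ [19, 31]
|BD| ∈ {6}
|CD| ∈ [19, 31]
|AD| ∈ [13, 37]
|BC| ∈ [13, 37]
|AC| ∈ [0, 68]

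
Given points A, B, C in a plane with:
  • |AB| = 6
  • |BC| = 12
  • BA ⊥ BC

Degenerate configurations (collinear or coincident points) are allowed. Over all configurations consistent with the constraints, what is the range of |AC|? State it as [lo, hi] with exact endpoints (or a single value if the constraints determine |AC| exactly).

|AC| = 6·√(5)  (≈ 13.4164)

|AB| ∈ {6}
|BC| ∈ {12}
|AC| ∈ {6·√(5)}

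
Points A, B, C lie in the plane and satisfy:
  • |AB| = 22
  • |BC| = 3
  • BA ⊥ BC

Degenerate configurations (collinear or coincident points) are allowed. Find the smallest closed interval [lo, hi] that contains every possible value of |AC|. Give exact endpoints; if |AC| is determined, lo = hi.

|AC| = √(493)  (≈ 22.2036)

|AB| ∈ {22}
|BC| ∈ {3}
|AC| ∈ {√(493)}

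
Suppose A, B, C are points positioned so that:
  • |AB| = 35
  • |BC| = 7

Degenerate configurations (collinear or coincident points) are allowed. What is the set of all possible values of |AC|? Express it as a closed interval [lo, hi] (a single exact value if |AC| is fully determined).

|AC| ∈ [28, 42]  (≈ [28.0000, 42.0000])

|AB| ∈ {35}
|BC| ∈ {7}
|AC| ∈ [28, 42]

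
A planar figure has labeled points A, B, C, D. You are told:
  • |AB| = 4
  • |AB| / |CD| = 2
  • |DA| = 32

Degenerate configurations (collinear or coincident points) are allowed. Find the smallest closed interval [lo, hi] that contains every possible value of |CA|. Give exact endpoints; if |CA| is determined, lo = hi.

|CA| ∈ [30, 34]  (≈ [30.0000, 34.0000])

|AB| ∈ {4}
|AD| ∈ {32}
|CD| ∈ {2}
|BD| ∈ [28, 36]
|AC| ∈ [30, 34]
|BC| ∈ [26, 38]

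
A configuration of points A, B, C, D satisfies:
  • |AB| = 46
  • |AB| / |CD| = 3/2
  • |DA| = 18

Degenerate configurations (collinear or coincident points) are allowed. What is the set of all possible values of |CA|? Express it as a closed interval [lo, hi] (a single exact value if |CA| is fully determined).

|AB| ∈ {46}
|AD| ∈ {18}
|CD| ∈ {92/3}
|BD| ∈ [28, 64]
|AC| ∈ [38/3, 146/3]
|BC| ∈ [0, 284/3]

|CA| ∈ [38/3, 146/3]  (≈ [12.6667, 48.6667])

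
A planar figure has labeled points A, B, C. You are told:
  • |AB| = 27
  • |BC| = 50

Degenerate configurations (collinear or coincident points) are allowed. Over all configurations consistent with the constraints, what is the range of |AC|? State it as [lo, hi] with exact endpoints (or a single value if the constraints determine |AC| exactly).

|AC| ∈ [23, 77]  (≈ [23.0000, 77.0000])

|AB| ∈ {27}
|BC| ∈ {50}
|AC| ∈ [23, 77]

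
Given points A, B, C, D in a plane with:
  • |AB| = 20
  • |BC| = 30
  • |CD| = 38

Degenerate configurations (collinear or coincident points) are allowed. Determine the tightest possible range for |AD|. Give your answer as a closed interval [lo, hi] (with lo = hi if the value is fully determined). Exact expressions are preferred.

|AB| ∈ {20}
|BC| ∈ {30}
|CD| ∈ {38}
|AC| ∈ [10, 50]
|BD| ∈ [8, 68]
|AD| ∈ [0, 88]

|AD| ∈ [0, 88]  (≈ [0.0000, 88.0000])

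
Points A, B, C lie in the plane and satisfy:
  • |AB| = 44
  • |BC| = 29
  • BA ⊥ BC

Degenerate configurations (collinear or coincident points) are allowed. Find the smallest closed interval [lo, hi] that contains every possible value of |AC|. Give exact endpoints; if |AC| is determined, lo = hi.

|AC| = √(2777)  (≈ 52.6972)

|AB| ∈ {44}
|BC| ∈ {29}
|AC| ∈ {√(2777)}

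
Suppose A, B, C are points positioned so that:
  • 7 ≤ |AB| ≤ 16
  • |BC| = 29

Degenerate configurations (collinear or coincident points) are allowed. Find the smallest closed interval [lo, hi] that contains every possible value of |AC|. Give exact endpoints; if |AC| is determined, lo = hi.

|AC| ∈ [13, 45]  (≈ [13.0000, 45.0000])

|AB| ∈ [7, 16]
|BC| ∈ {29}
|AC| ∈ [13, 45]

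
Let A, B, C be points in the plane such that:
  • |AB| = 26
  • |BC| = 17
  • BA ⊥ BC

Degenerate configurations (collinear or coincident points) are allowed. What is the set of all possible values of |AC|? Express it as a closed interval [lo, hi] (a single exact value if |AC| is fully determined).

|AC| = √(965)  (≈ 31.0644)

|AB| ∈ {26}
|BC| ∈ {17}
|AC| ∈ {√(965)}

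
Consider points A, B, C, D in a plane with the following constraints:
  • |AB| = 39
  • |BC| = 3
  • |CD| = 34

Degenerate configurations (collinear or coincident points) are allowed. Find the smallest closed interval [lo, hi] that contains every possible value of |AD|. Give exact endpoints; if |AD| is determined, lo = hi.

|AD| ∈ [2, 76]  (≈ [2.0000, 76.0000])

|AB| ∈ {39}
|BC| ∈ {3}
|CD| ∈ {34}
|AC| ∈ [36, 42]
|BD| ∈ [31, 37]
|AD| ∈ [2, 76]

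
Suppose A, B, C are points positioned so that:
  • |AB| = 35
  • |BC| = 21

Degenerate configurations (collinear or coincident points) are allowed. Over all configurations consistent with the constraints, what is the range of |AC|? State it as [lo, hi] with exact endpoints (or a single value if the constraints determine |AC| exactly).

|AC| ∈ [14, 56]  (≈ [14.0000, 56.0000])

|AB| ∈ {35}
|BC| ∈ {21}
|AC| ∈ [14, 56]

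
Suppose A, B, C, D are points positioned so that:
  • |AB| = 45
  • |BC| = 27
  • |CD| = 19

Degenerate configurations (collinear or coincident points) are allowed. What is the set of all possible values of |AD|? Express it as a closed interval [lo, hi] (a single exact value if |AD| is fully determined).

|AD| ∈ [0, 91]  (≈ [0.0000, 91.0000])

|AB| ∈ {45}
|BC| ∈ {27}
|CD| ∈ {19}
|AC| ∈ [18, 72]
|BD| ∈ [8, 46]
|AD| ∈ [0, 91]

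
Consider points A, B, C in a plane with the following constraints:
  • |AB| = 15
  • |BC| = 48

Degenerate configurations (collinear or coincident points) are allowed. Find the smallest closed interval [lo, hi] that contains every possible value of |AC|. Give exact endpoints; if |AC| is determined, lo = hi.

|AB| ∈ {15}
|BC| ∈ {48}
|AC| ∈ [33, 63]

|AC| ∈ [33, 63]  (≈ [33.0000, 63.0000])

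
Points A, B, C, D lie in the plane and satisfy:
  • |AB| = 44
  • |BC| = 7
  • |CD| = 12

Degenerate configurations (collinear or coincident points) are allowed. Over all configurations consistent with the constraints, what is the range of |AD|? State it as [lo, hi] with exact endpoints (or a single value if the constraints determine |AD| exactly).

|AD| ∈ [25, 63]  (≈ [25.0000, 63.0000])

|AB| ∈ {44}
|BC| ∈ {7}
|CD| ∈ {12}
|AC| ∈ [37, 51]
|BD| ∈ [5, 19]
|AD| ∈ [25, 63]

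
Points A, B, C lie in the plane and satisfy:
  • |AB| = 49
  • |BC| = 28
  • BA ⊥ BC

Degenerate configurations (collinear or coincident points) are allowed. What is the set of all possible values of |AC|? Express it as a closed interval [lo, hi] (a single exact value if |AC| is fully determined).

|AC| = 7·√(65)  (≈ 56.4358)

|AB| ∈ {49}
|BC| ∈ {28}
|AC| ∈ {7·√(65)}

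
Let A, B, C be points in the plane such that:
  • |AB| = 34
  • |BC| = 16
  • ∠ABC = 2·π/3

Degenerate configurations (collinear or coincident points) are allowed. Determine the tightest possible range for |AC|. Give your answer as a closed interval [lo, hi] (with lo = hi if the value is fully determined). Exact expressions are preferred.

|AC| = 2·√(489)  (≈ 44.2267)

|AB| ∈ {34}
|BC| ∈ {16}
|AC| ∈ {2·√(489)}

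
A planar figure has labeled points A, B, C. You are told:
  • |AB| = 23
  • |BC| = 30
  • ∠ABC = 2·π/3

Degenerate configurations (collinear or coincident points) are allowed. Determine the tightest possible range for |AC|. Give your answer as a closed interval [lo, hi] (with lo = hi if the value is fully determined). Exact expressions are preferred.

|AC| = √(2119)  (≈ 46.0326)

|AB| ∈ {23}
|BC| ∈ {30}
|AC| ∈ {√(2119)}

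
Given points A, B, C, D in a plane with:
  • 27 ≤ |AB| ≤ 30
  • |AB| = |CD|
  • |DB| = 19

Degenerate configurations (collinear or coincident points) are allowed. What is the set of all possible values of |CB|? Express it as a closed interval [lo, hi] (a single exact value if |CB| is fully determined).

|AB| ∈ [27, 30]
|BD| ∈ {19}
|CD| ∈ [27, 30]
|AD| ∈ [8, 49]
|BC| ∈ [8, 49]
|AC| ∈ [0, 79]

|CB| ∈ [8, 49]  (≈ [8.0000, 49.0000])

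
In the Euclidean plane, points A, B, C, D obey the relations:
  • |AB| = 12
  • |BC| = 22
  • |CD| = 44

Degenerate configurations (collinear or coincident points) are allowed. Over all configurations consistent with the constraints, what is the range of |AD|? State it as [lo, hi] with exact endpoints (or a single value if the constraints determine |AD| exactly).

|AB| ∈ {12}
|BC| ∈ {22}
|CD| ∈ {44}
|AC| ∈ [10, 34]
|BD| ∈ [22, 66]
|AD| ∈ [10, 78]

|AD| ∈ [10, 78]  (≈ [10.0000, 78.0000])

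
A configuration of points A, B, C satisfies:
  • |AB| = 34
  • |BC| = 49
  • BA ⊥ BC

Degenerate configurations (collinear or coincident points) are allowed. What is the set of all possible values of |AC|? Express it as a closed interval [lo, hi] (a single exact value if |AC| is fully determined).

|AC| = √(3557)  (≈ 59.6406)

|AB| ∈ {34}
|BC| ∈ {49}
|AC| ∈ {√(3557)}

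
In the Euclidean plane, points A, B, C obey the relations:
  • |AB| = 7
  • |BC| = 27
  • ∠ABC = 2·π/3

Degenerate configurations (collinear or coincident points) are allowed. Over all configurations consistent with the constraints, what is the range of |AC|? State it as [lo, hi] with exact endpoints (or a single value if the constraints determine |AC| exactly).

|AC| = √(967)  (≈ 31.0966)

|AB| ∈ {7}
|BC| ∈ {27}
|AC| ∈ {√(967)}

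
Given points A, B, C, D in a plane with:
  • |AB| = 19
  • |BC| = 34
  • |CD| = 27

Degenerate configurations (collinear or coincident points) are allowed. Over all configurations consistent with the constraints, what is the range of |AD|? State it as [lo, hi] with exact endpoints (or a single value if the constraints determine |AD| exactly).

|AD| ∈ [0, 80]  (≈ [0.0000, 80.0000])

|AB| ∈ {19}
|BC| ∈ {34}
|CD| ∈ {27}
|AC| ∈ [15, 53]
|BD| ∈ [7, 61]
|AD| ∈ [0, 80]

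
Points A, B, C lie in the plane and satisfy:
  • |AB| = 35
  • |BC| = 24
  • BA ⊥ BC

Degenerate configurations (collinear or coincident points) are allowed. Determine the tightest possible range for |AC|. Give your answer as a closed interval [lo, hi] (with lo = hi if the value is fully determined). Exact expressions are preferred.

|AC| = √(1801)  (≈ 42.4382)

|AB| ∈ {35}
|BC| ∈ {24}
|AC| ∈ {√(1801)}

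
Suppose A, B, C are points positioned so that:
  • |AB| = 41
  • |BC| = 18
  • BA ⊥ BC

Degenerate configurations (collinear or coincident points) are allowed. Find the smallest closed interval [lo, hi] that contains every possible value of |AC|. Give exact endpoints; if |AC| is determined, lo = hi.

|AC| = √(2005)  (≈ 44.7772)

|AB| ∈ {41}
|BC| ∈ {18}
|AC| ∈ {√(2005)}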